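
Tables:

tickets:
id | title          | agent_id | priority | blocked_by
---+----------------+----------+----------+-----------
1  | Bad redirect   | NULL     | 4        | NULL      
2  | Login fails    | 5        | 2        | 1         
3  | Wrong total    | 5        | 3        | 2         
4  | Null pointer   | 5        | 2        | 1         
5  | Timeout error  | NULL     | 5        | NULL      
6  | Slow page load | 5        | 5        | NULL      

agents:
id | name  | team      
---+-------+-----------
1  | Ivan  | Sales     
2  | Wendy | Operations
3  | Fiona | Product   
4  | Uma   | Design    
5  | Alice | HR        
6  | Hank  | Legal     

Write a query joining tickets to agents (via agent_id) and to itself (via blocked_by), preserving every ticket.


Two LEFT JOINs from the same base table tickets: one to agents via agent_id, one to tickets itself via blocked_by. Both are LEFT so every ticket is preserved.
Match against agents:
  - ticket 1 (Bad redirect): agent_id=NULL, no match -> kept with NULL
  - ticket 2 (Login fails): agent_id=5 -> matches Alice
  - ticket 3 (Wrong total): agent_id=5 -> matches Alice
  - ticket 4 (Null pointer): agent_id=5 -> matches Alice
  - ticket 5 (Timeout error): agent_id=NULL, no match -> kept with NULL
  - ticket 6 (Slow page load): agent_id=5 -> matches Alice
Match against tickets (self):
  - ticket 1 (Bad redirect): blocked_by=NULL -> NULL
  - ticket 2 (Login fails): blocked_by=1 -> Bad redirect
  - ticket 3 (Wrong total): blocked_by=2 -> Login fails
  - ticket 4 (Null pointer): blocked_by=1 -> Bad redirect
  - ticket 5 (Timeout error): blocked_by=NULL -> NULL
  - ticket 6 (Slow page load): blocked_by=NULL -> NULL

SQL:
SELECT a.title, b.name AS agent, c.title AS blocked_by
FROM tickets a
LEFT JOIN agents b ON a.agent_id = b.id
LEFT JOIN tickets c ON a.blocked_by = c.id

Result:
title          | agent | blocked_by  
---------------+-------+-------------
Bad redirect   | NULL  | NULL        
Login fails    | Alice | Bad redirect
Wrong total    | Alice | Login fails 
Null pointer   | Alice | Bad redirect
Timeout error  | NULL  | NULL        
Slow page load | Alice | NULL        


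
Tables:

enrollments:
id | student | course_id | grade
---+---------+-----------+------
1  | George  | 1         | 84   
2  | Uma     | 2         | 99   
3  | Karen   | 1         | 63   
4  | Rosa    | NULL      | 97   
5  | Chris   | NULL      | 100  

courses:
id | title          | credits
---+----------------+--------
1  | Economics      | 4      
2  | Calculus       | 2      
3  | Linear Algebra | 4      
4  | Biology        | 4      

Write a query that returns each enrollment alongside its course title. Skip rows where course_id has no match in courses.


INNER JOIN keeps only enrollments rows whose course_id matches an id in courses. Walk through each enrollment:
  - enrollment 1 (George): course_id=1 -> matches Economics
  - enrollment 2 (Uma): course_id=2 -> matches Calculus
  - enrollment 3 (Karen): course_id=1 -> matches Economics
  - enrollment 4 (Rosa): course_id=NULL, no match -> dropped
  - enrollment 5 (Chris): course_id=NULL, no match -> dropped
So 2 of 5 rows are dropped.

SQL:
SELECT a.student, b.title AS course
FROM enrollments a
INNER JOIN courses b ON a.course_id = b.id

Result:
student | course   
--------+----------
George  | Economics
Uma     | Calculus 
Karen   | Economics


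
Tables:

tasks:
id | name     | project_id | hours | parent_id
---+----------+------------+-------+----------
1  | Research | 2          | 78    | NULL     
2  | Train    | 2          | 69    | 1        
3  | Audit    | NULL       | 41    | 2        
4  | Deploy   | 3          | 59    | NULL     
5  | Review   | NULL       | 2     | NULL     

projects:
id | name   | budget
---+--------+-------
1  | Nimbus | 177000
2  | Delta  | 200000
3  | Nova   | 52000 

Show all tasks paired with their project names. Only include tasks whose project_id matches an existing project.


INNER JOIN keeps only tasks rows whose project_id matches an id in projects. Walk through each task:
  - task 1 (Research): project_id=2 -> matches Delta
  - task 2 (Train): project_id=2 -> matches Delta
  - task 3 (Audit): project_id=NULL, no match -> dropped
  - task 4 (Deploy): project_id=3 -> matches Nova
  - task 5 (Review): project_id=NULL, no match -> dropped
So 2 of 5 rows are dropped.

SQL:
SELECT a.name, b.name AS project
FROM tasks a
INNER JOIN projects b ON a.project_id = b.id

Result:
name     | project
---------+--------
Research | Delta  
Train    | Delta  
Deploy   | Nova   


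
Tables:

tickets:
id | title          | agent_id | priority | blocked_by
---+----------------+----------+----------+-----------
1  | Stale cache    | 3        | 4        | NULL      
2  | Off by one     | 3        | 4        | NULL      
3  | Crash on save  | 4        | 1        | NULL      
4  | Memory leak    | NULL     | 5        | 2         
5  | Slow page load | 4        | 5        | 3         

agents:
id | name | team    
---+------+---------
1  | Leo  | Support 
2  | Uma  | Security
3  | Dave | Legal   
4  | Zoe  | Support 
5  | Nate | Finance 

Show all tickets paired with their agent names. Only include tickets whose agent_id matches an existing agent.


INNER JOIN keeps only tickets rows whose agent_id matches an id in agents. Walk through each ticket:
  - ticket 1 (Stale cache): agent_id=3 -> matches Dave
  - ticket 2 (Off by one): agent_id=3 -> matches Dave
  - ticket 3 (Crash on save): agent_id=4 -> matches Zoe
  - ticket 4 (Memory leak): agent_id=NULL, no match -> dropped
  - ticket 5 (Slow page load): agent_id=4 -> matches Zoe
So 1 of 5 rows is dropped.

SQL:
SELECT a.title, b.name AS agent
FROM tickets a
INNER JOIN agents b ON a.agent_id = b.id

Result:
title          | agent
---------------+------
Stale cache    | Dave 
Off by one     | Dave 
Crash on save  | Zoe  
Slow page load | Zoe  


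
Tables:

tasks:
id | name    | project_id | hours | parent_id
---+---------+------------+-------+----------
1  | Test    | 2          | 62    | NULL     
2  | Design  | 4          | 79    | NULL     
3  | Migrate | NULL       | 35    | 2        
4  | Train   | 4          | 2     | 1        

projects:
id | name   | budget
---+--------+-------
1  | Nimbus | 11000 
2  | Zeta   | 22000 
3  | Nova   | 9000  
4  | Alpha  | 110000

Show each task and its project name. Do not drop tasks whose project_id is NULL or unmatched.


LEFT JOIN keeps every row from tasks (the left table); where project_id has no match in projects, the project columns become NULL. Walk through each task:
  - task 1 (Test): project_id=2 -> matches Zeta
  - task 2 (Design): project_id=4 -> matches Alpha
  - task 3 (Migrate): project_id=NULL, no match -> kept with NULL
  - task 4 (Train): project_id=4 -> matches Alpha
All 4 rows appear; 1 has NULL project.

SQL:
SELECT a.name, b.name AS project
FROM tasks a
LEFT JOIN projects b ON a.project_id = b.id

Result:
name    | project
--------+--------
Test    | Zeta   
Design  | Alpha  
Migrate | NULL   
Train   | Alpha  


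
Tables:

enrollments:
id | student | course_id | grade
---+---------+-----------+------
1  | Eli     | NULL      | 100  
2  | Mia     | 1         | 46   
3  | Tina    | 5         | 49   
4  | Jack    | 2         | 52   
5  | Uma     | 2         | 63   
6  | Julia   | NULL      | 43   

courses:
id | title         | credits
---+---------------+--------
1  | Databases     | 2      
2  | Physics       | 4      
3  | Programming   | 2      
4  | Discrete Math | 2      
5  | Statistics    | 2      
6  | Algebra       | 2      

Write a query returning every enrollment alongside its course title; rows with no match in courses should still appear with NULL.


LEFT JOIN keeps every row from enrollments (the left table); where course_id has no match in courses, the course columns become NULL. Walk through each enrollment:
  - enrollment 1 (Eli): course_id=NULL, no match -> kept with NULL
  - enrollment 2 (Mia): course_id=1 -> matches Databases
  - enrollment 3 (Tina): course_id=5 -> matches Statistics
  - enrollment 4 (Jack): course_id=2 -> matches Physics
  - enrollment 5 (Uma): course_id=2 -> matches Physics
  - enrollment 6 (Julia): course_id=NULL, no match -> kept with NULL
All 6 rows appear; 2 have NULL course.

SQL:
SELECT a.student, b.title AS course
FROM enrollments a
LEFT JOIN courses b ON a.course_id = b.id

Result:
student | course    
--------+-----------
Eli     | NULL      
Mia     | Databases 
Tina    | Statistics
Jack    | Physics   
Uma     | Physics   
Julia   | NULL      


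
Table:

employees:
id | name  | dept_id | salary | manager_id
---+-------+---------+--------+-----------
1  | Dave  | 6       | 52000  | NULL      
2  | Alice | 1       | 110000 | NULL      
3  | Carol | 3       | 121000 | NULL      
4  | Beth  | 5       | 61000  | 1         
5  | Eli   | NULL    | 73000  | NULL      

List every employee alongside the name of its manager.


This is a self-join: employees is joined to a second copy of itself, matching each row's manager_id to another row's id. Use LEFT JOIN so rows with manager_id=NULL are kept.
  - employee 1 (Dave): manager_id=NULL -> NULL
  - employee 2 (Alice): manager_id=NULL -> NULL
  - employee 3 (Carol): manager_id=NULL -> NULL
  - employee 4 (Beth): manager_id=1 -> Dave
  - employee 5 (Eli): manager_id=NULL -> NULL

SQL:
SELECT a.name AS item, b.name AS manager
FROM employees a
LEFT JOIN employees b ON a.manager_id = b.id

Result:
item  | manager
------+--------
Dave  | NULL   
Alice | NULL   
Carol | NULL   
Beth  | Dave   
Eli   | NULL   


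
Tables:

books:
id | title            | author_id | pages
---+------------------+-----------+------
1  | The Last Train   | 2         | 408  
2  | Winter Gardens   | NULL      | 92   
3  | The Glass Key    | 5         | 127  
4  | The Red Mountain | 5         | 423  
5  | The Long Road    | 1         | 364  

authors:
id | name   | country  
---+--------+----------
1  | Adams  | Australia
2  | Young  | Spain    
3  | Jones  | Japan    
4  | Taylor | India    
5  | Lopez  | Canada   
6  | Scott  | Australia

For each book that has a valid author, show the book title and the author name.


INNER JOIN keeps only books rows whose author_id matches an id in authors. Walk through each book:
  - book 1 (The Last Train): author_id=2 -> matches Young
  - book 2 (Winter Gardens): author_id=NULL, no match -> dropped
  - book 3 (The Glass Key): author_id=5 -> matches Lopez
  - book 4 (The Red Mountain): author_id=5 -> matches Lopez
  - book 5 (The Long Road): author_id=1 -> matches Adams
So 1 of 5 rows is dropped.

SQL:
SELECT a.title, b.name AS author
FROM books a
INNER JOIN authors b ON a.author_id = b.id

Result:
title            | author
-----------------+-------
The Last Train   | Young 
The Glass Key    | Lopez 
The Red Mountain | Lopez 
The Long Road    | Adams 


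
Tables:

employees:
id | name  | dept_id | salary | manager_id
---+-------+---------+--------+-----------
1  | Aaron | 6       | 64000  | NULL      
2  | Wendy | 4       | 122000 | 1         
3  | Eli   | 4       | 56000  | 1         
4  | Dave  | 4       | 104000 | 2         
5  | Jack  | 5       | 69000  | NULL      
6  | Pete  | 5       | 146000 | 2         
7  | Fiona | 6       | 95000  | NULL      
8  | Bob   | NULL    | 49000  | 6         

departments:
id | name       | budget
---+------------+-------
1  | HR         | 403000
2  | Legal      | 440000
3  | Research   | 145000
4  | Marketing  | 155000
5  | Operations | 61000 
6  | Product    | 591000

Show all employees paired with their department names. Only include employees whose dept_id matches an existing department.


INNER JOIN keeps only employees rows whose dept_id matches an id in departments. Walk through each employee:
  - employee 1 (Aaron): dept_id=6 -> matches Product
  - employee 2 (Wendy): dept_id=4 -> matches Marketing
  - employee 3 (Eli): dept_id=4 -> matches Marketing
  - employee 4 (Dave): dept_id=4 -> matches Marketing
  - employee 5 (Jack): dept_id=5 -> matches Operations
  - employee 6 (Pete): dept_id=5 -> matches Operations
  - employee 7 (Fiona): dept_id=6 -> matches Product
  - employee 8 (Bob): dept_id=NULL, no match -> dropped
So 1 of 8 rows is dropped.

SQL:
SELECT a.name, b.name AS department
FROM employees a
INNER JOIN departments b ON a.dept_id = b.id

Result:
name  | department
------+-----------
Aaron | Product   
Wendy | Marketing 
Eli   | Marketing 
Dave  | Marketing 
Jack  | Operations
Pete  | Operations
Fiona | Product   


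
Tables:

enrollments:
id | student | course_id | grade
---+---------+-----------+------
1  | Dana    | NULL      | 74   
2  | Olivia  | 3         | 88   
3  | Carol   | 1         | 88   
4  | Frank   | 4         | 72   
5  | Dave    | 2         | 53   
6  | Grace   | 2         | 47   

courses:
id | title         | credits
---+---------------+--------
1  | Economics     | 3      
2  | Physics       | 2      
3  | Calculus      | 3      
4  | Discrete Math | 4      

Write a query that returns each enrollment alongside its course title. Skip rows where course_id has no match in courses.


INNER JOIN keeps only enrollments rows whose course_id matches an id in courses. Walk through each enrollment:
  - enrollment 1 (Dana): course_id=NULL, no match -> dropped
  - enrollment 2 (Olivia): course_id=3 -> matches Calculus
  - enrollment 3 (Carol): course_id=1 -> matches Economics
  - enrollment 4 (Frank): course_id=4 -> matches Discrete Math
  - enrollment 5 (Dave): course_id=2 -> matches Physics
  - enrollment 6 (Grace): course_id=2 -> matches Physics
So 1 of 6 rows is dropped.

SQL:
SELECT a.student, b.title AS course
FROM enrollments a
INNER JOIN courses b ON a.course_id = b.id

Result:
student | course       
--------+--------------
Olivia  | Calculus     
Carol   | Economics    
Frank   | Discrete Math
Dave    | Physics      
Grace   | Physics      


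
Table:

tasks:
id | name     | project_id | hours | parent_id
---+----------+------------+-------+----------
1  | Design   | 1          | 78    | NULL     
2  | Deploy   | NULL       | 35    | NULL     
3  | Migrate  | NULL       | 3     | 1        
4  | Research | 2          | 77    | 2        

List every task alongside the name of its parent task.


This is a self-join: tasks is joined to a second copy of itself, matching each row's parent_id to another row's id. Use LEFT JOIN so rows with parent_id=NULL are kept.
  - task 1 (Design): parent_id=NULL -> NULL
  - task 2 (Deploy): parent_id=NULL -> NULL
  - task 3 (Migrate): parent_id=1 -> Design
  - task 4 (Research): parent_id=2 -> Deploy

SQL:
SELECT a.name AS item, b.name AS parent
FROM tasks a
LEFT JOIN tasks b ON a.parent_id = b.id

Result:
item     | parent
---------+-------
Design   | NULL  
Deploy   | NULL  
Migrate  | Design
Research | Deploy


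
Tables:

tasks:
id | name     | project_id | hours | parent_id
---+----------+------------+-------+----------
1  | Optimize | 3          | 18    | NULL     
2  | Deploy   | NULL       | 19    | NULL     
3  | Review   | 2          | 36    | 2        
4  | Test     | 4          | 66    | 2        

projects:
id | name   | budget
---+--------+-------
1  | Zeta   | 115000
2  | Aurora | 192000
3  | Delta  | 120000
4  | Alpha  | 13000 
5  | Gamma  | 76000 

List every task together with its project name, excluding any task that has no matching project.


INNER JOIN keeps only tasks rows whose project_id matches an id in projects. Walk through each task:
  - task 1 (Optimize): project_id=3 -> matches Delta
  - task 2 (Deploy): project_id=NULL, no match -> dropped
  - task 3 (Review): project_id=2 -> matches Aurora
  - task 4 (Test): project_id=4 -> matches Alpha
So 1 of 4 rows is dropped.

SQL:
SELECT a.name, b.name AS project
FROM tasks a
INNER JOIN projects b ON a.project_id = b.id

Result:
name     | project
---------+--------
Optimize | Delta  
Review   | Aurora 
Test     | Alpha  


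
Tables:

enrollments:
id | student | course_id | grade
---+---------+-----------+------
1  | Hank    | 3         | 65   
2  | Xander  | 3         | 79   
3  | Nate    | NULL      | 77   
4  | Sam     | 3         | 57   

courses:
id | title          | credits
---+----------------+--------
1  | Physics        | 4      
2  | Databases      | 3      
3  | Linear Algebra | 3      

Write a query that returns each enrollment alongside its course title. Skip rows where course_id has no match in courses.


INNER JOIN keeps only enrollments rows whose course_id matches an id in courses. Walk through each enrollment:
  - enrollment 1 (Hank): course_id=3 -> matches Linear Algebra
  - enrollment 2 (Xander): course_id=3 -> matches Linear Algebra
  - enrollment 3 (Nate): course_id=NULL, no match -> dropped
  - enrollment 4 (Sam): course_id=3 -> matches Linear Algebra
So 1 of 4 rows is dropped.

SQL:
SELECT a.student, b.title AS course
FROM enrollments a
INNER JOIN courses b ON a.course_id = b.id

Result:
student | course        
--------+---------------
Hank    | Linear Algebra
Xander  | Linear Algebra
Sam     | Linear Algebra


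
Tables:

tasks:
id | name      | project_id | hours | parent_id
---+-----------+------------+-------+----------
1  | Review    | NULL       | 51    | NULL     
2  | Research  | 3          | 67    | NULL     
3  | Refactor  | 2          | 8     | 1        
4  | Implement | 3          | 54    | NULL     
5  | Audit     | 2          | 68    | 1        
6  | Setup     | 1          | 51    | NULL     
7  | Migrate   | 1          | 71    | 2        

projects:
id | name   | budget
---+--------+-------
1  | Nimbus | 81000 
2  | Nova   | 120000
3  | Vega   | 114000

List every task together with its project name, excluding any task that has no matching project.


INNER JOIN keeps only tasks rows whose project_id matches an id in projects. Walk through each task:
  - task 1 (Review): project_id=NULL, no match -> dropped
  - task 2 (Research): project_id=3 -> matches Vega
  - task 3 (Refactor): project_id=2 -> matches Nova
  - task 4 (Implement): project_id=3 -> matches Vega
  - task 5 (Audit): project_id=2 -> matches Nova
  - task 6 (Setup): project_id=1 -> matches Nimbus
  - task 7 (Migrate): project_id=1 -> matches Nimbus
So 1 of 7 rows is dropped.

SQL:
SELECT a.name, b.name AS project
FROM tasks a
INNER JOIN projects b ON a.project_id = b.id

Result:
name      | project
----------+--------
Research  | Vega   
Refactor  | Nova   
Implement | Vega   
Audit     | Nova   
Setup     | Nimbus 
Migrate   | Nimbus 


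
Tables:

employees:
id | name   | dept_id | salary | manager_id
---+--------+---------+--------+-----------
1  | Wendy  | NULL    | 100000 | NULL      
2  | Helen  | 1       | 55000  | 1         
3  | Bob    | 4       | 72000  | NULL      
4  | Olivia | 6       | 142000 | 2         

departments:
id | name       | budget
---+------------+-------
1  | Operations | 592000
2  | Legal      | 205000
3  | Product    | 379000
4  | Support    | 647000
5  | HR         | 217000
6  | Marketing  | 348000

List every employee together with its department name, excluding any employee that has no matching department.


INNER JOIN keeps only employees rows whose dept_id matches an id in departments. Walk through each employee:
  - employee 1 (Wendy): dept_id=NULL, no match -> dropped
  - employee 2 (Helen): dept_id=1 -> matches Operations
  - employee 3 (Bob): dept_id=4 -> matches Support
  - employee 4 (Olivia): dept_id=6 -> matches Marketing
So 1 of 4 rows is dropped.

SQL:
SELECT a.name, b.name AS department
FROM employees a
INNER JOIN departments b ON a.dept_id = b.id

Result:
name   | department
-------+-----------
Helen  | Operations
Bob    | Support   
Olivia | Marketing 


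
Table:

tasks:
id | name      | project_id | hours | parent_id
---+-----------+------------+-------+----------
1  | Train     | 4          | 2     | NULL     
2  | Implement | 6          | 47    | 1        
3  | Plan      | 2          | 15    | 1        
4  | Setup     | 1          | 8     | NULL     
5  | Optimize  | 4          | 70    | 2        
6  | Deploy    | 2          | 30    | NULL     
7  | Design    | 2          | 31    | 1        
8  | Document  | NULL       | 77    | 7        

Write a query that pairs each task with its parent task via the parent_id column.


This is a self-join: tasks is joined to a second copy of itself, matching each row's parent_id to another row's id. Use LEFT JOIN so rows with parent_id=NULL are kept.
  - task 1 (Train): parent_id=NULL -> NULL
  - task 2 (Implement): parent_id=1 -> Train
  - task 3 (Plan): parent_id=1 -> Train
  - task 4 (Setup): parent_id=NULL -> NULL
  - task 5 (Optimize): parent_id=2 -> Implement
  - task 6 (Deploy): parent_id=NULL -> NULL
  - task 7 (Design): parent_id=1 -> Train
  - task 8 (Document): parent_id=7 -> Design

SQL:
SELECT a.name AS item, b.name AS parent
FROM tasks a
LEFT JOIN tasks b ON a.parent_id = b.id

Result:
item      | parent   
----------+----------
Train     | NULL     
Implement | Train    
Plan      | Train    
Setup     | NULL     
Optimize  | Implement
Deploy    | NULL     
Design    | Train    
Document  | Design   


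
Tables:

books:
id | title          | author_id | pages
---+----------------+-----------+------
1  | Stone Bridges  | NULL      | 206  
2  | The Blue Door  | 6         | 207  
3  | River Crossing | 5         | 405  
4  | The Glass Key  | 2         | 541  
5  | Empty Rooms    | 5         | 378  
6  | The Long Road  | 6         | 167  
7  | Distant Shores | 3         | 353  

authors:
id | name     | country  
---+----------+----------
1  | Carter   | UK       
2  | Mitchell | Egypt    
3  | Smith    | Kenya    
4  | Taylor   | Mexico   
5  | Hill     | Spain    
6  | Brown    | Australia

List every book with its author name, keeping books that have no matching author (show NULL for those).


LEFT JOIN keeps every row from books (the left table); where author_id has no match in authors, the author columns become NULL. Walk through each book:
  - book 1 (Stone Bridges): author_id=NULL, no match -> kept with NULL
  - book 2 (The Blue Door): author_id=6 -> matches Brown
  - book 3 (River Crossing): author_id=5 -> matches Hill
  - book 4 (The Glass Key): author_id=2 -> matches Mitchell
  - book 5 (Empty Rooms): author_id=5 -> matches Hill
  - book 6 (The Long Road): author_id=6 -> matches Brown
  - book 7 (Distant Shores): author_id=3 -> matches Smith
All 7 rows appear; 1 has NULL author.

SQL:
SELECT a.title, b.name AS author
FROM books a
LEFT JOIN authors b ON a.author_id = b.id

Result:
title          | author  
---------------+---------
Stone Bridges  | NULL    
The Blue Door  | Brown   
River Crossing | Hill    
The Glass Key  | Mitchell
Empty Rooms    | Hill    
The Long Road  | Brown   
Distant Shores | Smith   


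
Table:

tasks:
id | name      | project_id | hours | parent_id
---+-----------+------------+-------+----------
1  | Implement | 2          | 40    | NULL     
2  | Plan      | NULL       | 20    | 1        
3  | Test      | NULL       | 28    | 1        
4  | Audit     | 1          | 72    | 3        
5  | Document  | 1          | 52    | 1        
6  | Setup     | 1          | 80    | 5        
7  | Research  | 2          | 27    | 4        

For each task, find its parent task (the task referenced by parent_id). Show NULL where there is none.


This is a self-join: tasks is joined to a second copy of itself, matching each row's parent_id to another row's id. Use LEFT JOIN so rows with parent_id=NULL are kept.
  - task 1 (Implement): parent_id=NULL -> NULL
  - task 2 (Plan): parent_id=1 -> Implement
  - task 3 (Test): parent_id=1 -> Implement
  - task 4 (Audit): parent_id=3 -> Test
  - task 5 (Document): parent_id=1 -> Implement
  - task 6 (Setup): parent_id=5 -> Document
  - task 7 (Research): parent_id=4 -> Audit

SQL:
SELECT a.name AS item, b.name AS parent
FROM tasks a
LEFT JOIN tasks b ON a.parent_id = b.id

Result:
item      | parent   
----------+----------
Implement | NULL     
Plan      | Implement
Test      | Implement
Audit     | Test     
Document  | Implement
Setup     | Document 
Research  | Audit    


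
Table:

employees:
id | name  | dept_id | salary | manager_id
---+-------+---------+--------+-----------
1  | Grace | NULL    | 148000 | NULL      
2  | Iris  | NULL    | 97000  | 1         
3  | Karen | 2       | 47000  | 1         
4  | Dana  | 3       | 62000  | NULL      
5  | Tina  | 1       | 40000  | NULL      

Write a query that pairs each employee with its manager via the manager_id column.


This is a self-join: employees is joined to a second copy of itself, matching each row's manager_id to another row's id. Use LEFT JOIN so rows with manager_id=NULL are kept.
  - employee 1 (Grace): manager_id=NULL -> NULL
  - employee 2 (Iris): manager_id=1 -> Grace
  - employee 3 (Karen): manager_id=1 -> Grace
  - employee 4 (Dana): manager_id=NULL -> NULL
  - employee 5 (Tina): manager_id=NULL -> NULL

SQL:
SELECT a.name AS item, b.name AS manager
FROM employees a
LEFT JOIN employees b ON a.manager_id = b.id

Result:
item  | manager
------+--------
Grace | NULL   
Iris  | Grace  
Karen | Grace  
Dana  | NULL   
Tina  | NULL   


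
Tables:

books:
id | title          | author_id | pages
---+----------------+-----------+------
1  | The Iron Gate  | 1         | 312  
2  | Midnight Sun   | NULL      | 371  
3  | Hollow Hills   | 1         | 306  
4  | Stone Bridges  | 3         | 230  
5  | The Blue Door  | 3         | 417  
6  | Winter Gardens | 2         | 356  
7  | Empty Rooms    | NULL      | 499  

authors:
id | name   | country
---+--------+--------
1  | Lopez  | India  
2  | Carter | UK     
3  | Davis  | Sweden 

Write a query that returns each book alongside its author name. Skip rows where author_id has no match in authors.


INNER JOIN keeps only books rows whose author_id matches an id in authors. Walk through each book:
  - book 1 (The Iron Gate): author_id=1 -> matches Lopez
  - book 2 (Midnight Sun): author_id=NULL, no match -> dropped
  - book 3 (Hollow Hills): author_id=1 -> matches Lopez
  - book 4 (Stone Bridges): author_id=3 -> matches Davis
  - book 5 (The Blue Door): author_id=3 -> matches Davis
  - book 6 (Winter Gardens): author_id=2 -> matches Carter
  - book 7 (Empty Rooms): author_id=NULL, no match -> dropped
So 2 of 7 rows are dropped.

SQL:
SELECT a.title, b.name AS author
FROM books a
INNER JOIN authors b ON a.author_id = b.id

Result:
title          | author
---------------+-------
The Iron Gate  | Lopez 
Hollow Hills   | Lopez 
Stone Bridges  | Davis 
The Blue Door  | Davis 
Winter Gardens | Carter


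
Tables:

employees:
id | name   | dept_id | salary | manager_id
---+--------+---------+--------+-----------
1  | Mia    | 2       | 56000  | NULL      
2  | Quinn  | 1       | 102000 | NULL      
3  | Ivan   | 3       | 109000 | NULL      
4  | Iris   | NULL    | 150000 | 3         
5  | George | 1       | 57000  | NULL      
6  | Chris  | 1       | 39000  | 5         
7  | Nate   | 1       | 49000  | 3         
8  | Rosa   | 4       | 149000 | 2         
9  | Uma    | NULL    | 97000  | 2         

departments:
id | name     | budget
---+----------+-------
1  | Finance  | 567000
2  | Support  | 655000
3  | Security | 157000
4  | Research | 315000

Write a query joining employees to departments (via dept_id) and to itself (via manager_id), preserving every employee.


Two LEFT JOINs from the same base table employees: one to departments via dept_id, one to employees itself via manager_id. Both are LEFT so every employee is preserved.
Match against departments:
  - employee 1 (Mia): dept_id=2 -> matches Support
  - employee 2 (Quinn): dept_id=1 -> matches Finance
  - employee 3 (Ivan): dept_id=3 -> matches Security
  - employee 4 (Iris): dept_id=NULL, no match -> kept with NULL
  - employee 5 (George): dept_id=1 -> matches Finance
  - employee 6 (Chris): dept_id=1 -> matches Finance
  - employee 7 (Nate): dept_id=1 -> matches Finance
  - employee 8 (Rosa): dept_id=4 -> matches Research
  - employee 9 (Uma): dept_id=NULL, no match -> kept with NULL
Match against employees (self):
  - employee 1 (Mia): manager_id=NULL -> NULL
  - employee 2 (Quinn): manager_id=NULL -> NULL
  - employee 3 (Ivan): manager_id=NULL -> NULL
  - employee 4 (Iris): manager_id=3 -> Ivan
  - employee 5 (George): manager_id=NULL -> NULL
  - employee 6 (Chris): manager_id=5 -> George
  - employee 7 (Nate): manager_id=3 -> Ivan
  - employee 8 (Rosa): manager_id=2 -> Quinn
  - employee 9 (Uma): manager_id=2 -> Quinn

SQL:
SELECT a.name, b.name AS department, c.name AS manager
FROM employees a
LEFT JOIN departments b ON a.dept_id = b.id
LEFT JOIN employees c ON a.manager_id = c.id

Result:
name   | department | manager
-------+------------+--------
Mia    | Support    | NULL   
Quinn  | Finance    | NULL   
Ivan   | Security   | NULL   
Iris   | NULL       | Ivan   
George | Finance    | NULL   
Chris  | Finance    | George 
Nate   | Finance    | Ivan   
Rosa   | Research   | Quinn  
Uma    | NULL       | Quinn  


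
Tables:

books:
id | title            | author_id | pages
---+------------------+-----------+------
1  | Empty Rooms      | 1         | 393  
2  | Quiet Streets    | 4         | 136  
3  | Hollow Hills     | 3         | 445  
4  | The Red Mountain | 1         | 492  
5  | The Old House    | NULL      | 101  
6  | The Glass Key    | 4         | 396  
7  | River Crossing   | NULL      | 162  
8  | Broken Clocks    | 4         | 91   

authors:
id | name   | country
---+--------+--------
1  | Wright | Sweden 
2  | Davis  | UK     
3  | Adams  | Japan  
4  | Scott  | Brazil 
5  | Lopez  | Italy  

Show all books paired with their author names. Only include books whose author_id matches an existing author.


INNER JOIN keeps only books rows whose author_id matches an id in authors. Walk through each book:
  - book 1 (Empty Rooms): author_id=1 -> matches Wright
  - book 2 (Quiet Streets): author_id=4 -> matches Scott
  - book 3 (Hollow Hills): author_id=3 -> matches Adams
  - book 4 (The Red Mountain): author_id=1 -> matches Wright
  - book 5 (The Old House): author_id=NULL, no match -> dropped
  - book 6 (The Glass Key): author_id=4 -> matches Scott
  - book 7 (River Crossing): author_id=NULL, no match -> dropped
  - book 8 (Broken Clocks): author_id=4 -> matches Scott
So 2 of 8 rows are dropped.

SQL:
SELECT a.title, b.name AS author
FROM books a
INNER JOIN authors b ON a.author_id = b.id

Result:
title            | author
-----------------+-------
Empty Rooms      | Wright
Quiet Streets    | Scott 
Hollow Hills     | Adams 
The Red Mountain | Wright
The Glass Key    | Scott 
Broken Clocks    | Scott 


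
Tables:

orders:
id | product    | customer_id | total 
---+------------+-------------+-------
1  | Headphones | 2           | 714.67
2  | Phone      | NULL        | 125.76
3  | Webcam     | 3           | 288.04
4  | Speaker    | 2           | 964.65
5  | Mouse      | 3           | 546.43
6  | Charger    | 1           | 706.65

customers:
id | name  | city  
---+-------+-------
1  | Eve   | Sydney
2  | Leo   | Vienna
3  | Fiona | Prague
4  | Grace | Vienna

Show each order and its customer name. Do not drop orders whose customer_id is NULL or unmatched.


LEFT JOIN keeps every row from orders (the left table); where customer_id has no match in customers, the customer columns become NULL. Walk through each order:
  - order 1 (Headphones): customer_id=2 -> matches Leo
  - order 2 (Phone): customer_id=NULL, no match -> kept with NULL
  - order 3 (Webcam): customer_id=3 -> matches Fiona
  - order 4 (Speaker): customer_id=2 -> matches Leo
  - order 5 (Mouse): customer_id=3 -> matches Fiona
  - order 6 (Charger): customer_id=1 -> matches Eve
All 6 rows appear; 1 has NULL customer.

SQL:
SELECT a.product, b.name AS customer
FROM orders a
LEFT JOIN customers b ON a.customer_id = b.id

Result:
product    | customer
-----------+---------
Headphones | Leo     
Phone      | NULL    
Webcam     | Fiona   
Speaker    | Leo     
Mouse      | Fiona   
Charger    | Eve     


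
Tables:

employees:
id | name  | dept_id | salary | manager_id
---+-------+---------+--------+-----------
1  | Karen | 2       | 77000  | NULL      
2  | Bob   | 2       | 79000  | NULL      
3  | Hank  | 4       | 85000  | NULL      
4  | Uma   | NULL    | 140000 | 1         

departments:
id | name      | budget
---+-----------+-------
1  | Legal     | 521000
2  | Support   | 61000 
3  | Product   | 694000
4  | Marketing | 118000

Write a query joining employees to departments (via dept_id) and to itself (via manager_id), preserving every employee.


Two LEFT JOINs from the same base table employees: one to departments via dept_id, one to employees itself via manager_id. Both are LEFT so every employee is preserved.
Match against departments:
  - employee 1 (Karen): dept_id=2 -> matches Support
  - employee 2 (Bob): dept_id=2 -> matches Support
  - employee 3 (Hank): dept_id=4 -> matches Marketing
  - employee 4 (Uma): dept_id=NULL, no match -> kept with NULL
Match against employees (self):
  - employee 1 (Karen): manager_id=NULL -> NULL
  - employee 2 (Bob): manager_id=NULL -> NULL
  - employee 3 (Hank): manager_id=NULL -> NULL
  - employee 4 (Uma): manager_id=1 -> Karen

SQL:
SELECT a.name, b.name AS department, c.name AS manager
FROM employees a
LEFT JOIN departments b ON a.dept_id = b.id
LEFT JOIN employees c ON a.manager_id = c.id

Result:
name  | department | manager
------+------------+--------
Karen | Support    | NULL   
Bob   | Support    | NULL   
Hank  | Marketing  | NULL   
Uma   | NULL       | Karen  


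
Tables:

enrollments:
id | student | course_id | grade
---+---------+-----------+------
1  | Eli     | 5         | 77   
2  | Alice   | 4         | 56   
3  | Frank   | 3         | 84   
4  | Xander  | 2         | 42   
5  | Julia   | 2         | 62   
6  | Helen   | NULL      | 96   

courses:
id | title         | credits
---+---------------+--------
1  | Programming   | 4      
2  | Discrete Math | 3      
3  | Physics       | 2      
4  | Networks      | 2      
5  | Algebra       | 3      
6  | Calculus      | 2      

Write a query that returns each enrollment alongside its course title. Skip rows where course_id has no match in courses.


INNER JOIN keeps only enrollments rows whose course_id matches an id in courses. Walk through each enrollment:
  - enrollment 1 (Eli): course_id=5 -> matches Algebra
  - enrollment 2 (Alice): course_id=4 -> matches Networks
  - enrollment 3 (Frank): course_id=3 -> matches Physics
  - enrollment 4 (Xander): course_id=2 -> matches Discrete Math
  - enrollment 5 (Julia): course_id=2 -> matches Discrete Math
  - enrollment 6 (Helen): course_id=NULL, no match -> dropped
So 1 of 6 rows is dropped.

SQL:
SELECT a.student, b.title AS course
FROM enrollments a
INNER JOIN courses b ON a.course_id = b.id

Result:
student | course       
--------+--------------
Eli     | Algebra      
Alice   | Networks     
Frank   | Physics      
Xander  | Discrete Math
Julia   | Discrete Math


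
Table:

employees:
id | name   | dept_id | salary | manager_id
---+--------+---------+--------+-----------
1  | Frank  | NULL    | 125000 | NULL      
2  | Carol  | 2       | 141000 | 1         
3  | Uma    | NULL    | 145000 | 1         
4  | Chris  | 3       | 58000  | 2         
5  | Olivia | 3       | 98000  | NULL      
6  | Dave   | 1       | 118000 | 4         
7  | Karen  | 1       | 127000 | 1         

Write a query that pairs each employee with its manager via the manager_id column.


This is a self-join: employees is joined to a second copy of itself, matching each row's manager_id to another row's id. Use LEFT JOIN so rows with manager_id=NULL are kept.
  - employee 1 (Frank): manager_id=NULL -> NULL
  - employee 2 (Carol): manager_id=1 -> Frank
  - employee 3 (Uma): manager_id=1 -> Frank
  - employee 4 (Chris): manager_id=2 -> Carol
  - employee 5 (Olivia): manager_id=NULL -> NULL
  - employee 6 (Dave): manager_id=4 -> Chris
  - employee 7 (Karen): manager_id=1 -> Frank

SQL:
SELECT a.name AS item, b.name AS manager
FROM employees a
LEFT JOIN employees b ON a.manager_id = b.id

Result:
item   | manager
-------+--------
Frank  | NULL   
Carol  | Frank  
Uma    | Frank  
Chris  | Carol  
Olivia | NULL   
Dave   | Chris  
Karen  | Frank  


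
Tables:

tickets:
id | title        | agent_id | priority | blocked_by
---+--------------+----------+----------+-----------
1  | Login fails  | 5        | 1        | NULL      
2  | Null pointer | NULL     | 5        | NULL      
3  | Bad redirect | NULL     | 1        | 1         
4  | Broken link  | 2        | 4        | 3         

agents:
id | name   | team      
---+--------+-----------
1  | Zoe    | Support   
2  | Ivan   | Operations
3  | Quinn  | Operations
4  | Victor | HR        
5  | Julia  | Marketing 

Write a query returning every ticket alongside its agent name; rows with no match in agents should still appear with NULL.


LEFT JOIN keeps every row from tickets (the left table); where agent_id has no match in agents, the agent columns become NULL. Walk through each ticket:
  - ticket 1 (Login fails): agent_id=5 -> matches Julia
  - ticket 2 (Null pointer): agent_id=NULL, no match -> kept with NULL
  - ticket 3 (Bad redirect): agent_id=NULL, no match -> kept with NULL
  - ticket 4 (Broken link): agent_id=2 -> matches Ivan
All 4 rows appear; 2 have NULL agent.

SQL:
SELECT a.title, b.name AS agent
FROM tickets a
LEFT JOIN agents b ON a.agent_id = b.id

Result:
title        | agent
-------------+------
Login fails  | Julia
Null pointer | NULL 
Bad redirect | NULL 
Broken link  | Ivan 


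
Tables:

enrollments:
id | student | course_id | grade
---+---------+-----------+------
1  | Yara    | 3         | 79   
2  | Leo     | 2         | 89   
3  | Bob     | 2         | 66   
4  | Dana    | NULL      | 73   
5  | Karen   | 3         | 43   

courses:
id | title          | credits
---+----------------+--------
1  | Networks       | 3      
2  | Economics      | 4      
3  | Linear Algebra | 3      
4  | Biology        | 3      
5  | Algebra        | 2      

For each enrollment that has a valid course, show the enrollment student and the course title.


INNER JOIN keeps only enrollments rows whose course_id matches an id in courses. Walk through each enrollment:
  - enrollment 1 (Yara): course_id=3 -> matches Linear Algebra
  - enrollment 2 (Leo): course_id=2 -> matches Economics
  - enrollment 3 (Bob): course_id=2 -> matches Economics
  - enrollment 4 (Dana): course_id=NULL, no match -> dropped
  - enrollment 5 (Karen): course_id=3 -> matches Linear Algebra
So 1 of 5 rows is dropped.

SQL:
SELECT a.student, b.title AS course
FROM enrollments a
INNER JOIN courses b ON a.course_id = b.id

Result:
student | course        
--------+---------------
Yara    | Linear Algebra
Leo     | Economics     
Bob     | Economics     
Karen   | Linear Algebra


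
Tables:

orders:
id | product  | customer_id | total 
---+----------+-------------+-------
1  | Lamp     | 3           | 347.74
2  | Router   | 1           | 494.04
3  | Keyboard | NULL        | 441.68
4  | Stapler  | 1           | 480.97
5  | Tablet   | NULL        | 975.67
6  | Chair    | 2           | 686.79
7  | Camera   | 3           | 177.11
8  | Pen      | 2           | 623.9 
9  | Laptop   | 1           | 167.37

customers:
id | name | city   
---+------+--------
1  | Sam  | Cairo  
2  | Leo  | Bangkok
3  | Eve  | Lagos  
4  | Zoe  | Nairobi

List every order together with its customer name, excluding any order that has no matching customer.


INNER JOIN keeps only orders rows whose customer_id matches an id in customers. Walk through each order:
  - order 1 (Lamp): customer_id=3 -> matches Eve
  - order 2 (Router): customer_id=1 -> matches Sam
  - order 3 (Keyboard): customer_id=NULL, no match -> dropped
  - order 4 (Stapler): customer_id=1 -> matches Sam
  - order 5 (Tablet): customer_id=NULL, no match -> dropped
  - order 6 (Chair): customer_id=2 -> matches Leo
  - order 7 (Camera): customer_id=3 -> matches Eve
  - order 8 (Pen): customer_id=2 -> matches Leo
  - order 9 (Laptop): customer_id=1 -> matches Sam
So 2 of 9 rows are dropped.

SQL:
SELECT a.product, b.name AS customer
FROM orders a
INNER JOIN customers b ON a.customer_id = b.id

Result:
product | customer
--------+---------
Lamp    | Eve     
Router  | Sam     
Stapler | Sam     
Chair   | Leo     
Camera  | Eve     
Pen     | Leo     
Laptop  | Sam     


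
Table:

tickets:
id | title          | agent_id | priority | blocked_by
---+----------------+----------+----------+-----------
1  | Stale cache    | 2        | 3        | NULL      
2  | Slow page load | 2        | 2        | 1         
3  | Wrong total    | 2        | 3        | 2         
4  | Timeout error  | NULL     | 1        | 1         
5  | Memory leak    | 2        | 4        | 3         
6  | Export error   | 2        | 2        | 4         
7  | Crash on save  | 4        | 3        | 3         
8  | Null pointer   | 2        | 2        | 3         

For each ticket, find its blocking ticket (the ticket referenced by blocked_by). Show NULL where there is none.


This is a self-join: tickets is joined to a second copy of itself, matching each row's blocked_by to another row's id. Use LEFT JOIN so rows with blocked_by=NULL are kept.
  - ticket 1 (Stale cache): blocked_by=NULL -> NULL
  - ticket 2 (Slow page load): blocked_by=1 -> Stale cache
  - ticket 3 (Wrong total): blocked_by=2 -> Slow page load
  - ticket 4 (Timeout error): blocked_by=1 -> Stale cache
  - ticket 5 (Memory leak): blocked_by=3 -> Wrong total
  - ticket 6 (Export error): blocked_by=4 -> Timeout error
  - ticket 7 (Crash on save): blocked_by=3 -> Wrong total
  - ticket 8 (Null pointer): blocked_by=3 -> Wrong total

SQL:
SELECT a.title AS item, b.title AS blocked_by
FROM tickets a
LEFT JOIN tickets b ON a.blocked_by = b.id

Result:
item           | blocked_by    
---------------+---------------
Stale cache    | NULL          
Slow page load | Stale cache   
Wrong total    | Slow page load
Timeout error  | Stale cache   
Memory leak    | Wrong total   
Export error   | Timeout error 
Crash on save  | Wrong total   
Null pointer   | Wrong total   
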